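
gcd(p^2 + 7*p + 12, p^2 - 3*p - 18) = p + 3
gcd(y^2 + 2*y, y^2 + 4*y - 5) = 1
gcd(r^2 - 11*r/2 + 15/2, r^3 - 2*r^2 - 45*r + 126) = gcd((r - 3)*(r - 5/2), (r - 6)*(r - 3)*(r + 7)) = r - 3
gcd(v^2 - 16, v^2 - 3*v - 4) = v - 4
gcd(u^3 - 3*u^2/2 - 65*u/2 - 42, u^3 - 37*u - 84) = u^2 - 3*u - 28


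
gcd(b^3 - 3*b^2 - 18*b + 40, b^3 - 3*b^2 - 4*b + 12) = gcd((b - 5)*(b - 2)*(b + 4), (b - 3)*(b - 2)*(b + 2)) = b - 2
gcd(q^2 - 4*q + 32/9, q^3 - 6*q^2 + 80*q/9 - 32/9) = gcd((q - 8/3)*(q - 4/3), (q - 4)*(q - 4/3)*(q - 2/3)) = q - 4/3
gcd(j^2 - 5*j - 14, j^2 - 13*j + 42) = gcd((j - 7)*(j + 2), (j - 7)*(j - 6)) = j - 7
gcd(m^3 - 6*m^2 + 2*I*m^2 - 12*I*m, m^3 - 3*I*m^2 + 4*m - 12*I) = m + 2*I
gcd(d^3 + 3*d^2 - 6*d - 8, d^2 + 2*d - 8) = d^2 + 2*d - 8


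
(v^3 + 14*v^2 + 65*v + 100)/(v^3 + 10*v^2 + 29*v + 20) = (v + 5)/(v + 1)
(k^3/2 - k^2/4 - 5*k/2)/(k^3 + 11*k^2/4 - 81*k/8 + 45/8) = 2*k*(2*k^2 - k - 10)/(8*k^3 + 22*k^2 - 81*k + 45)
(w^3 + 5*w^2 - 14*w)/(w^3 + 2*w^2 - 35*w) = (w - 2)/(w - 5)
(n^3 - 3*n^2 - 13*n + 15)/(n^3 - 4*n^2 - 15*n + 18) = (n - 5)/(n - 6)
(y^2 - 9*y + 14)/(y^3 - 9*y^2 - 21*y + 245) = (y - 2)/(y^2 - 2*y - 35)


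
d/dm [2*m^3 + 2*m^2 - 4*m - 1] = 6*m^2 + 4*m - 4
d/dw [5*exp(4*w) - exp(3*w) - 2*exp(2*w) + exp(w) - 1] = (20*exp(3*w) - 3*exp(2*w) - 4*exp(w) + 1)*exp(w)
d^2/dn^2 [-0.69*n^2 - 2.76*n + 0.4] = -1.38000000000000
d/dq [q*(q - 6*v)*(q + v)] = 3*q^2 - 10*q*v - 6*v^2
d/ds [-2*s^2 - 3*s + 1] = -4*s - 3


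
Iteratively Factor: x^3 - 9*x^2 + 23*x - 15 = (x - 1)*(x^2 - 8*x + 15) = (x - 5)*(x - 1)*(x - 3)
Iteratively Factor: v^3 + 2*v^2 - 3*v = (v - 1)*(v^2 + 3*v) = (v - 1)*(v + 3)*(v)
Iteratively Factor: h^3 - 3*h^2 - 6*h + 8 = (h + 2)*(h^2 - 5*h + 4) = (h - 1)*(h + 2)*(h - 4)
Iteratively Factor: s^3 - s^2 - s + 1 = (s + 1)*(s^2 - 2*s + 1) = (s - 1)*(s + 1)*(s - 1)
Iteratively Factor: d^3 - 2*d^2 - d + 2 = (d - 2)*(d^2 - 1) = (d - 2)*(d - 1)*(d + 1)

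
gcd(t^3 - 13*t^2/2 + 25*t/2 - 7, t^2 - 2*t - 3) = 1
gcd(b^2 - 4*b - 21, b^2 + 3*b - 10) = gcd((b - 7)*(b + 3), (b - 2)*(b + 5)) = 1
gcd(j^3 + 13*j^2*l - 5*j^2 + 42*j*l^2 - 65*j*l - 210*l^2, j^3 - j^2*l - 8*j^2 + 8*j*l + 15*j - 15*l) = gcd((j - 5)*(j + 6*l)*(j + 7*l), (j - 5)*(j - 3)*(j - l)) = j - 5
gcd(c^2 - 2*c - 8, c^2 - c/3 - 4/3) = 1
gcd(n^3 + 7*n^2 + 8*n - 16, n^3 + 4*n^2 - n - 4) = n^2 + 3*n - 4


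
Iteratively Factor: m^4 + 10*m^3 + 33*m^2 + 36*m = (m + 3)*(m^3 + 7*m^2 + 12*m) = (m + 3)^2*(m^2 + 4*m) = m*(m + 3)^2*(m + 4)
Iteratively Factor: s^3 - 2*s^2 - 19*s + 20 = (s - 5)*(s^2 + 3*s - 4) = (s - 5)*(s - 1)*(s + 4)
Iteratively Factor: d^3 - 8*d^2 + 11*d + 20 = (d - 4)*(d^2 - 4*d - 5) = (d - 5)*(d - 4)*(d + 1)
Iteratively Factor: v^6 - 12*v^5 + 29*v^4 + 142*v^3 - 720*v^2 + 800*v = (v - 5)*(v^5 - 7*v^4 - 6*v^3 + 112*v^2 - 160*v) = (v - 5)^2*(v^4 - 2*v^3 - 16*v^2 + 32*v) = v*(v - 5)^2*(v^3 - 2*v^2 - 16*v + 32) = v*(v - 5)^2*(v + 4)*(v^2 - 6*v + 8) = v*(v - 5)^2*(v - 4)*(v + 4)*(v - 2)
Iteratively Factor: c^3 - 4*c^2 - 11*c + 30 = (c + 3)*(c^2 - 7*c + 10) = (c - 2)*(c + 3)*(c - 5)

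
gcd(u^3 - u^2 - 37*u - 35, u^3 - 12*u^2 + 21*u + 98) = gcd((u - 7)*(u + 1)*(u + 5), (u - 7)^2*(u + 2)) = u - 7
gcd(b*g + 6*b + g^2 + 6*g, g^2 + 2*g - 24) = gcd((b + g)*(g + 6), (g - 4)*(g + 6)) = g + 6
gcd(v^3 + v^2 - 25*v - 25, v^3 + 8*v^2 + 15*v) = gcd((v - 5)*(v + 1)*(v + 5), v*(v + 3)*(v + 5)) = v + 5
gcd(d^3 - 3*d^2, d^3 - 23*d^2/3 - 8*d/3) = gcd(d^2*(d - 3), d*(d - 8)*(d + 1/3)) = d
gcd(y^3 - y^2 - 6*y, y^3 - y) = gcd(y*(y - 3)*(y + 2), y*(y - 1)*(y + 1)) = y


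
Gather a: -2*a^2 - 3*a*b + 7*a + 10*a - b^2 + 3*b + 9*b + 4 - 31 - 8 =-2*a^2 + a*(17 - 3*b) - b^2 + 12*b - 35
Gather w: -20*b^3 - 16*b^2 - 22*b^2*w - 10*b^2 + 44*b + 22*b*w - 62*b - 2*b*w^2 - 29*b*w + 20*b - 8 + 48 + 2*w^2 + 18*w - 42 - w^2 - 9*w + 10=-20*b^3 - 26*b^2 + 2*b + w^2*(1 - 2*b) + w*(-22*b^2 - 7*b + 9) + 8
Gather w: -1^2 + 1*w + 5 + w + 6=2*w + 10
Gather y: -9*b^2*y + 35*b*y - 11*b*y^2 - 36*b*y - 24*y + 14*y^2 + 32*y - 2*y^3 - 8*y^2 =-2*y^3 + y^2*(6 - 11*b) + y*(-9*b^2 - b + 8)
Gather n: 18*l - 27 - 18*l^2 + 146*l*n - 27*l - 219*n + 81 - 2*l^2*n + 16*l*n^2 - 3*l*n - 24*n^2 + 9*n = -18*l^2 - 9*l + n^2*(16*l - 24) + n*(-2*l^2 + 143*l - 210) + 54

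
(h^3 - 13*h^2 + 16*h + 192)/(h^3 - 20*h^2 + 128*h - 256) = (h + 3)/(h - 4)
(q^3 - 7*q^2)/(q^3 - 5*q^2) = (q - 7)/(q - 5)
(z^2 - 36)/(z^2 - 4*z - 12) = (z + 6)/(z + 2)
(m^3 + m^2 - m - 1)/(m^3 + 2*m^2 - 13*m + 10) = (m^2 + 2*m + 1)/(m^2 + 3*m - 10)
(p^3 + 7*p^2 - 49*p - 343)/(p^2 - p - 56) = (p^2 - 49)/(p - 8)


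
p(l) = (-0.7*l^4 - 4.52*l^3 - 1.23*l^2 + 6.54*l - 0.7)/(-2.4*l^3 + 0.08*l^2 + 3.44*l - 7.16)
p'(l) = (7.2*l^2 - 0.16*l - 3.44)*(-0.7*l^4 - 4.52*l^3 - 1.23*l^2 + 6.54*l - 0.7)/(-2.4*l^3 + 0.08*l^2 + 3.44*l - 7.16)^2 + (-2.8*l^3 - 13.56*l^2 - 2.46*l + 6.54)/(-2.4*l^3 + 0.08*l^2 + 3.44*l - 7.16)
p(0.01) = 0.09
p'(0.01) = -0.87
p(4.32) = 3.28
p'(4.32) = 0.31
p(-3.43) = 0.61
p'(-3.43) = 0.23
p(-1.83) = 2.01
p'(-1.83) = 16.44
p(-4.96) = 0.24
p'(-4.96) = 0.25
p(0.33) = -0.19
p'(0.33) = -0.76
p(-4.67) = 0.31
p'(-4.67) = 0.25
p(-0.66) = 0.50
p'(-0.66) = -0.34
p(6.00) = 3.76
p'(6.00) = 0.28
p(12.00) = 5.47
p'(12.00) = 0.29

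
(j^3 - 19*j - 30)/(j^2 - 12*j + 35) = (j^2 + 5*j + 6)/(j - 7)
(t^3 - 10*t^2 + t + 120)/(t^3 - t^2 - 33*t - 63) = (t^2 - 13*t + 40)/(t^2 - 4*t - 21)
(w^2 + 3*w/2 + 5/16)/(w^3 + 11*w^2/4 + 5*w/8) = (4*w + 5)/(2*w*(2*w + 5))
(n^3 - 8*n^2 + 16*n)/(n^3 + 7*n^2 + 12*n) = (n^2 - 8*n + 16)/(n^2 + 7*n + 12)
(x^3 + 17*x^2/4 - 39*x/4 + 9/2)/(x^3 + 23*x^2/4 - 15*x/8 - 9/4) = 2*(x - 1)/(2*x + 1)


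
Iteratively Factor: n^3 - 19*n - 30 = (n + 3)*(n^2 - 3*n - 10) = (n + 2)*(n + 3)*(n - 5)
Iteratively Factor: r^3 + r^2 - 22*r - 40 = (r + 2)*(r^2 - r - 20) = (r - 5)*(r + 2)*(r + 4)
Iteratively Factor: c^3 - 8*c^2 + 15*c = (c - 3)*(c^2 - 5*c) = (c - 5)*(c - 3)*(c)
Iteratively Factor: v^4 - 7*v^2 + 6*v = (v)*(v^3 - 7*v + 6) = v*(v - 1)*(v^2 + v - 6) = v*(v - 2)*(v - 1)*(v + 3)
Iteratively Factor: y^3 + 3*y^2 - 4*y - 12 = (y + 2)*(y^2 + y - 6) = (y + 2)*(y + 3)*(y - 2)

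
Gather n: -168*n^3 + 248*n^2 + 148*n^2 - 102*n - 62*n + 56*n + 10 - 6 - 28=-168*n^3 + 396*n^2 - 108*n - 24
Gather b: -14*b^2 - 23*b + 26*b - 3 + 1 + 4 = -14*b^2 + 3*b + 2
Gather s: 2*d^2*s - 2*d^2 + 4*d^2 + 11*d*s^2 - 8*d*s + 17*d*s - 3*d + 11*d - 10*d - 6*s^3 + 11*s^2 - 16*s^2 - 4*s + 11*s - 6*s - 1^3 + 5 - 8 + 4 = 2*d^2 - 2*d - 6*s^3 + s^2*(11*d - 5) + s*(2*d^2 + 9*d + 1)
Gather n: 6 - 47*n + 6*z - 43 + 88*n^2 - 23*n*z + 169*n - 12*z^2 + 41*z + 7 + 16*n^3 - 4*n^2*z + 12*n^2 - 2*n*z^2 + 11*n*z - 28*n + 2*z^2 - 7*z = 16*n^3 + n^2*(100 - 4*z) + n*(-2*z^2 - 12*z + 94) - 10*z^2 + 40*z - 30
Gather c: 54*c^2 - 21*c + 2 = 54*c^2 - 21*c + 2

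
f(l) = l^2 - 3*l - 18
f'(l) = 2*l - 3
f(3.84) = -14.77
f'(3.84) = 4.68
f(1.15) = -20.13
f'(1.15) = -0.70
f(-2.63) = -3.19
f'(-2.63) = -8.26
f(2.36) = -19.51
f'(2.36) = 1.72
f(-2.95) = -0.45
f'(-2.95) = -8.90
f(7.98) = 21.74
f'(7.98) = 12.96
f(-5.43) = 27.77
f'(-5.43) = -13.86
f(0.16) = -18.45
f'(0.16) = -2.68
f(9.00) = 36.00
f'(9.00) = 15.00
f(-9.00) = 90.00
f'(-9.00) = -21.00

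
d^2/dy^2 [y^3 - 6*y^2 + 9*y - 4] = 6*y - 12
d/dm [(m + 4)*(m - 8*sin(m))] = m - (m + 4)*(8*cos(m) - 1) - 8*sin(m)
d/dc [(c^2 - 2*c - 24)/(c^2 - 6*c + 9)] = 2*(27 - 2*c)/(c^3 - 9*c^2 + 27*c - 27)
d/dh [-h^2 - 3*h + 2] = -2*h - 3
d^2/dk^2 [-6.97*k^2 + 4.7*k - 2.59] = -13.9400000000000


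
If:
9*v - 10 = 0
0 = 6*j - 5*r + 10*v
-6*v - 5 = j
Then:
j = -35/3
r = -106/9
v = 10/9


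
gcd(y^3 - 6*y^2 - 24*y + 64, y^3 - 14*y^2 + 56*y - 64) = y^2 - 10*y + 16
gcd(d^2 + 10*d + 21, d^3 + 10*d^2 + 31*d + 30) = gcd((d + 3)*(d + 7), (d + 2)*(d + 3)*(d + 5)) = d + 3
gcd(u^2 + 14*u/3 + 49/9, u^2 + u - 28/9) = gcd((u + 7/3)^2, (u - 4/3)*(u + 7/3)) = u + 7/3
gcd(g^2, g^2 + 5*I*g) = g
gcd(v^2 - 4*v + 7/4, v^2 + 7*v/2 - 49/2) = v - 7/2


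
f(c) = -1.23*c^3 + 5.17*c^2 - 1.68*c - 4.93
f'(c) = -3.69*c^2 + 10.34*c - 1.68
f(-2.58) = 54.94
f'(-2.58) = -52.92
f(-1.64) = 17.16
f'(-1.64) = -28.56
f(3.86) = -5.12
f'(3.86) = -16.75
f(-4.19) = 183.35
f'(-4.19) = -109.79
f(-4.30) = 195.68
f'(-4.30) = -114.37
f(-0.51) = -2.57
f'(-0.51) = -7.91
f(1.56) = 0.36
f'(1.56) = 5.47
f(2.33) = 3.66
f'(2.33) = 2.38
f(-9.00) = 1325.63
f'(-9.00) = -393.63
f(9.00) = -497.95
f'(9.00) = -207.51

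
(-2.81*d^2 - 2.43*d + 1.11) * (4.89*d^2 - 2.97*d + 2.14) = -13.7409*d^4 - 3.537*d^3 + 6.6316*d^2 - 8.4969*d + 2.3754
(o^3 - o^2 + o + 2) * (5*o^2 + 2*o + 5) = 5*o^5 - 3*o^4 + 8*o^3 + 7*o^2 + 9*o + 10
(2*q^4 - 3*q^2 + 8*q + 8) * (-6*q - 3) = -12*q^5 - 6*q^4 + 18*q^3 - 39*q^2 - 72*q - 24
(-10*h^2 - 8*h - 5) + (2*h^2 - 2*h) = -8*h^2 - 10*h - 5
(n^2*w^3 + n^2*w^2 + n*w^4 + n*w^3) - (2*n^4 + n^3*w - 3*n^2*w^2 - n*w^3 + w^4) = -2*n^4 - n^3*w + n^2*w^3 + 4*n^2*w^2 + n*w^4 + 2*n*w^3 - w^4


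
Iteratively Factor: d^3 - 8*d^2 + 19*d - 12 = (d - 1)*(d^2 - 7*d + 12) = (d - 4)*(d - 1)*(d - 3)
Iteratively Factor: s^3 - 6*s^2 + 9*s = (s)*(s^2 - 6*s + 9) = s*(s - 3)*(s - 3)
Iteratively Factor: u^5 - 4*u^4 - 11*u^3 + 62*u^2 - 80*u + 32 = (u - 4)*(u^4 - 11*u^2 + 18*u - 8) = (u - 4)*(u - 1)*(u^3 + u^2 - 10*u + 8) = (u - 4)*(u - 1)*(u + 4)*(u^2 - 3*u + 2) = (u - 4)*(u - 2)*(u - 1)*(u + 4)*(u - 1)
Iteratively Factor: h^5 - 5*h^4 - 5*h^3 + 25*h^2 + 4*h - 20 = (h + 1)*(h^4 - 6*h^3 + h^2 + 24*h - 20) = (h + 1)*(h + 2)*(h^3 - 8*h^2 + 17*h - 10) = (h - 5)*(h + 1)*(h + 2)*(h^2 - 3*h + 2) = (h - 5)*(h - 1)*(h + 1)*(h + 2)*(h - 2)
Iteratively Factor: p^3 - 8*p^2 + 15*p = (p - 5)*(p^2 - 3*p) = p*(p - 5)*(p - 3)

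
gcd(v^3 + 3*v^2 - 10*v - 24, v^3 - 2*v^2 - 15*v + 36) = v^2 + v - 12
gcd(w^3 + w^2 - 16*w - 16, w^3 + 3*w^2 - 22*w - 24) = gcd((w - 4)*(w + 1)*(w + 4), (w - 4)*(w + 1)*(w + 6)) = w^2 - 3*w - 4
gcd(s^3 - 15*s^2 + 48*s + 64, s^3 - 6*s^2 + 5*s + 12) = s + 1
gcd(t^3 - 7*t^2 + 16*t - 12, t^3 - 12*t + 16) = t^2 - 4*t + 4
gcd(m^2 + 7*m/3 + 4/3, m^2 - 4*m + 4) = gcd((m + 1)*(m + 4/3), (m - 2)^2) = 1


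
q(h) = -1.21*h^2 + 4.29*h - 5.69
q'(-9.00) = 26.07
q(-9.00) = -142.31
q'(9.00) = -17.49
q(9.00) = -65.09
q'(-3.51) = 12.78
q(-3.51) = -35.66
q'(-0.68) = 5.94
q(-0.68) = -9.17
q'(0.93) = 2.04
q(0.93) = -2.75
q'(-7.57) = 22.61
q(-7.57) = -107.50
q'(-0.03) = 4.36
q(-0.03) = -5.82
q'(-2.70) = 10.82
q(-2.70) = -26.09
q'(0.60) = 2.84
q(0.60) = -3.55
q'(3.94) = -5.24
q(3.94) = -7.57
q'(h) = 4.29 - 2.42*h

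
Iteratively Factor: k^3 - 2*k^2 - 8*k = (k - 4)*(k^2 + 2*k) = k*(k - 4)*(k + 2)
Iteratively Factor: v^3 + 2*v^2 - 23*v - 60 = (v + 3)*(v^2 - v - 20) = (v - 5)*(v + 3)*(v + 4)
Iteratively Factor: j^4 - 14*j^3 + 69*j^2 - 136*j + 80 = (j - 4)*(j^3 - 10*j^2 + 29*j - 20) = (j - 4)^2*(j^2 - 6*j + 5) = (j - 4)^2*(j - 1)*(j - 5)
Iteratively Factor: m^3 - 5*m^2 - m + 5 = (m + 1)*(m^2 - 6*m + 5) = (m - 5)*(m + 1)*(m - 1)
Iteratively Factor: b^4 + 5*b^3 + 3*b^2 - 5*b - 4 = (b + 1)*(b^3 + 4*b^2 - b - 4) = (b + 1)^2*(b^2 + 3*b - 4) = (b - 1)*(b + 1)^2*(b + 4)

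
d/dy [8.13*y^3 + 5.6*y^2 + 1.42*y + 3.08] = 24.39*y^2 + 11.2*y + 1.42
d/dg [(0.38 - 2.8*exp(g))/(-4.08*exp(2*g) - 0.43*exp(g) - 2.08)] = (-11.424*exp(2*g) + 3.1008*exp(g) + 5.9874)*exp(g)/(16.6464*exp(4*g) + 3.5088*exp(3*g) + 17.1577*exp(2*g) + 1.7888*exp(g) + 4.3264)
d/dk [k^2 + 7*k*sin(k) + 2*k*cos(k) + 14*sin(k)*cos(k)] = -2*k*sin(k) + 7*k*cos(k) + 2*k + 7*sin(k) + 2*cos(k) + 14*cos(2*k)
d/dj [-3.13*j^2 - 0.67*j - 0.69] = -6.26*j - 0.67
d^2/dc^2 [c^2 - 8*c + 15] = 2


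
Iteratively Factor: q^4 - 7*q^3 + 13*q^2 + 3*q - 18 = (q + 1)*(q^3 - 8*q^2 + 21*q - 18) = (q - 3)*(q + 1)*(q^2 - 5*q + 6) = (q - 3)*(q - 2)*(q + 1)*(q - 3)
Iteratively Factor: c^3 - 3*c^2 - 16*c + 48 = (c - 3)*(c^2 - 16) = (c - 4)*(c - 3)*(c + 4)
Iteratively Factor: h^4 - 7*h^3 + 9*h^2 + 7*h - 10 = (h - 2)*(h^3 - 5*h^2 - h + 5) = (h - 5)*(h - 2)*(h^2 - 1) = (h - 5)*(h - 2)*(h - 1)*(h + 1)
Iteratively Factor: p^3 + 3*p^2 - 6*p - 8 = (p + 4)*(p^2 - p - 2) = (p - 2)*(p + 4)*(p + 1)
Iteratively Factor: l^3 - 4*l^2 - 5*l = (l)*(l^2 - 4*l - 5) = l*(l - 5)*(l + 1)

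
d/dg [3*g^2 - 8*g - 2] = 6*g - 8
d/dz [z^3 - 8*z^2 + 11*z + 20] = 3*z^2 - 16*z + 11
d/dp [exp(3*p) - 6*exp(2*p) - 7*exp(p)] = (3*exp(2*p) - 12*exp(p) - 7)*exp(p)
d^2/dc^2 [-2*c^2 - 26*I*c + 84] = -4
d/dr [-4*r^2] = -8*r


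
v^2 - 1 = (v - 1)*(v + 1)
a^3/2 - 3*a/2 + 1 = (a/2 + 1)*(a - 1)^2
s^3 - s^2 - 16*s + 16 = (s - 4)*(s - 1)*(s + 4)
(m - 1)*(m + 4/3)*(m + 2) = m^3 + 7*m^2/3 - 2*m/3 - 8/3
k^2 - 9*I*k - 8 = (k - 8*I)*(k - I)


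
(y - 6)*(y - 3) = y^2 - 9*y + 18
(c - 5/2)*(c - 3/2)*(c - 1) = c^3 - 5*c^2 + 31*c/4 - 15/4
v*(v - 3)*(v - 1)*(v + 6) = v^4 + 2*v^3 - 21*v^2 + 18*v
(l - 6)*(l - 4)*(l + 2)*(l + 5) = l^4 - 3*l^3 - 36*l^2 + 68*l + 240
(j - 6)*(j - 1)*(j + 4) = j^3 - 3*j^2 - 22*j + 24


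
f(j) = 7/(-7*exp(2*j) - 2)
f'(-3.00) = 0.06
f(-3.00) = -3.47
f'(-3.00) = 0.06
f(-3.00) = -3.47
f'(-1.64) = 0.72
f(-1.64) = -3.09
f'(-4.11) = 0.01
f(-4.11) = -3.50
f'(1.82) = 0.05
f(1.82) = -0.03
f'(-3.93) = 0.01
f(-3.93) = -3.50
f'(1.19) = 0.18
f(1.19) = -0.09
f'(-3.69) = 0.02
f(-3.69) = -3.49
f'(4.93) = 0.00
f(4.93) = -0.00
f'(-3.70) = 0.01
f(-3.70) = -3.49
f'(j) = 98*exp(2*j)/(-7*exp(2*j) - 2)^2 = 98*exp(2*j)/(7*exp(2*j) + 2)^2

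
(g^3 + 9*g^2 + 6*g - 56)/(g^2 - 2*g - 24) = (g^2 + 5*g - 14)/(g - 6)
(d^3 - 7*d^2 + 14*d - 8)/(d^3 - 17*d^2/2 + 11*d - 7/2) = 2*(d^2 - 6*d + 8)/(2*d^2 - 15*d + 7)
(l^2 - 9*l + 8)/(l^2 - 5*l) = (l^2 - 9*l + 8)/(l*(l - 5))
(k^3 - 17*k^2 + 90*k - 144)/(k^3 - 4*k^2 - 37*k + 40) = (k^2 - 9*k + 18)/(k^2 + 4*k - 5)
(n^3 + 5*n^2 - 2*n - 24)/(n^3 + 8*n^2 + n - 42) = (n + 4)/(n + 7)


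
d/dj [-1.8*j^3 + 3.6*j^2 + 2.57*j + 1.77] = -5.4*j^2 + 7.2*j + 2.57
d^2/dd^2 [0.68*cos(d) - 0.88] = -0.68*cos(d)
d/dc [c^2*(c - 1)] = c*(3*c - 2)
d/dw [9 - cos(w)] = sin(w)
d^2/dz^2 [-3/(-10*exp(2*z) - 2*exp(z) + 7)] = 6*(4*(10*exp(z) + 1)^2*exp(z) - (20*exp(z) + 1)*(10*exp(2*z) + 2*exp(z) - 7))*exp(z)/(10*exp(2*z) + 2*exp(z) - 7)^3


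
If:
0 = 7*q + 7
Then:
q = -1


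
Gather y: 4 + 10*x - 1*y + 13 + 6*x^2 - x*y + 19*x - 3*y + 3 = 6*x^2 + 29*x + y*(-x - 4) + 20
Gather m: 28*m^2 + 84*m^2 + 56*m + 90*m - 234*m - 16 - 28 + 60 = 112*m^2 - 88*m + 16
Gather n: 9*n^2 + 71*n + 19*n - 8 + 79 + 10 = 9*n^2 + 90*n + 81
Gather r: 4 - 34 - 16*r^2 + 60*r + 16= -16*r^2 + 60*r - 14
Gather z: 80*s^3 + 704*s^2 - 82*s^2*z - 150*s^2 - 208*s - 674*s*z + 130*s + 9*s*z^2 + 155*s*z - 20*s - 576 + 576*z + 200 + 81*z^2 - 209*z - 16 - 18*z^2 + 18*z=80*s^3 + 554*s^2 - 98*s + z^2*(9*s + 63) + z*(-82*s^2 - 519*s + 385) - 392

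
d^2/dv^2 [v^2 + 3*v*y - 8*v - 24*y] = 2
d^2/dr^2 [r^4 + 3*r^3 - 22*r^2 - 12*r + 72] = 12*r^2 + 18*r - 44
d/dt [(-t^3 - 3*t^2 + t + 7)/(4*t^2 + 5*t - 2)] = (-4*t^4 - 10*t^3 - 13*t^2 - 44*t - 37)/(16*t^4 + 40*t^3 + 9*t^2 - 20*t + 4)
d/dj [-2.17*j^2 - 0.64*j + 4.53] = -4.34*j - 0.64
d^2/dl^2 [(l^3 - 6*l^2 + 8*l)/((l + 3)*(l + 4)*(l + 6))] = 2*(-19*l^6 - 138*l^5 + 852*l^4 + 10136*l^3 + 25056*l^2 - 6912*l - 62208)/(l^9 + 39*l^8 + 669*l^7 + 6625*l^6 + 41742*l^5 + 173556*l^4 + 476280*l^3 + 832032*l^2 + 839808*l + 373248)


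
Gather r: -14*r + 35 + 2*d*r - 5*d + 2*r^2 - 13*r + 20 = -5*d + 2*r^2 + r*(2*d - 27) + 55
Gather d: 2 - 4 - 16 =-18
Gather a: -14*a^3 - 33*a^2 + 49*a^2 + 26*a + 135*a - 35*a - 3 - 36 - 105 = -14*a^3 + 16*a^2 + 126*a - 144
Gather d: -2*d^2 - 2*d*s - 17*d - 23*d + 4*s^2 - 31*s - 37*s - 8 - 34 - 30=-2*d^2 + d*(-2*s - 40) + 4*s^2 - 68*s - 72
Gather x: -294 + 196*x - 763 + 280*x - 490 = 476*x - 1547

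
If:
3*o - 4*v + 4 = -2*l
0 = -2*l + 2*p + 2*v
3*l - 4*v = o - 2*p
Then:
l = 22*v/17 - 4/17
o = 8*v/17 - 20/17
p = 5*v/17 - 4/17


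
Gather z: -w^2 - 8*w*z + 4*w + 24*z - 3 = -w^2 + 4*w + z*(24 - 8*w) - 3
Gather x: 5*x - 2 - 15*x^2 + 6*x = -15*x^2 + 11*x - 2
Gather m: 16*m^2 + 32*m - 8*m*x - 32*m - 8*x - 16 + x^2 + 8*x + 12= 16*m^2 - 8*m*x + x^2 - 4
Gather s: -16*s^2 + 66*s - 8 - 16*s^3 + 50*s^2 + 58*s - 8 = -16*s^3 + 34*s^2 + 124*s - 16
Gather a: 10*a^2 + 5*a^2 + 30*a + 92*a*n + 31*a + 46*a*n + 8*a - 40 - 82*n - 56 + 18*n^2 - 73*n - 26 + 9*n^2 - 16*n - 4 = 15*a^2 + a*(138*n + 69) + 27*n^2 - 171*n - 126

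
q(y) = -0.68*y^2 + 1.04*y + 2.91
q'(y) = 1.04 - 1.36*y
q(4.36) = -5.48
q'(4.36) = -4.89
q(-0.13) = 2.76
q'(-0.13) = 1.22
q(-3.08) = -6.74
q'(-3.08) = 5.23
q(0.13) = 3.03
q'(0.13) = 0.86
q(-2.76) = -5.14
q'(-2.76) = 4.79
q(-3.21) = -7.44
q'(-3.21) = 5.41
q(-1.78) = -1.10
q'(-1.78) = 3.46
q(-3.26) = -7.71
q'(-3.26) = 5.47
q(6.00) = -15.33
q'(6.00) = -7.12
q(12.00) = -82.53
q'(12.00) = -15.28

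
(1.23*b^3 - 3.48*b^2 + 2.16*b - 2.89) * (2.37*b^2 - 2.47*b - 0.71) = 2.9151*b^5 - 11.2857*b^4 + 12.8415*b^3 - 9.7137*b^2 + 5.6047*b + 2.0519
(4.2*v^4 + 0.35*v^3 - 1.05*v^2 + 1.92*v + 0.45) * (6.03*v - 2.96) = 25.326*v^5 - 10.3215*v^4 - 7.3675*v^3 + 14.6856*v^2 - 2.9697*v - 1.332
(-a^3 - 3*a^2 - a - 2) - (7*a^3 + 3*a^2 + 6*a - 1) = -8*a^3 - 6*a^2 - 7*a - 1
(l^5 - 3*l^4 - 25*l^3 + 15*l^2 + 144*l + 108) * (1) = l^5 - 3*l^4 - 25*l^3 + 15*l^2 + 144*l + 108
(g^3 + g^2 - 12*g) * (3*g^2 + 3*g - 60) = 3*g^5 + 6*g^4 - 93*g^3 - 96*g^2 + 720*g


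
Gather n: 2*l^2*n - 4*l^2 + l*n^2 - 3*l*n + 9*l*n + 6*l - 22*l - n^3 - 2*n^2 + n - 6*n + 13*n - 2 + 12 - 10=-4*l^2 - 16*l - n^3 + n^2*(l - 2) + n*(2*l^2 + 6*l + 8)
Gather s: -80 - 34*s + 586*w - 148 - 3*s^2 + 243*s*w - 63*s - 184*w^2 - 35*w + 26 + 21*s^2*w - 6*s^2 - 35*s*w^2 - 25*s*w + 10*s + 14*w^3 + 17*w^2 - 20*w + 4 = s^2*(21*w - 9) + s*(-35*w^2 + 218*w - 87) + 14*w^3 - 167*w^2 + 531*w - 198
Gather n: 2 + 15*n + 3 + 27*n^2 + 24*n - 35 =27*n^2 + 39*n - 30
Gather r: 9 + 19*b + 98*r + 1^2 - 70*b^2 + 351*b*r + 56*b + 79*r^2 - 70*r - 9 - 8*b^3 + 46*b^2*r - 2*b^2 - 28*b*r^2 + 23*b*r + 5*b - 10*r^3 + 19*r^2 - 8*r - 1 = -8*b^3 - 72*b^2 + 80*b - 10*r^3 + r^2*(98 - 28*b) + r*(46*b^2 + 374*b + 20)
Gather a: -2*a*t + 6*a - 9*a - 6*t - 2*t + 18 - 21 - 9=a*(-2*t - 3) - 8*t - 12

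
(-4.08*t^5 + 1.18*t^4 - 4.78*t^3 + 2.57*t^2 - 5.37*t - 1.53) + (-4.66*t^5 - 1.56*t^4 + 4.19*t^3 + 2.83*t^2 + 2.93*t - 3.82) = -8.74*t^5 - 0.38*t^4 - 0.59*t^3 + 5.4*t^2 - 2.44*t - 5.35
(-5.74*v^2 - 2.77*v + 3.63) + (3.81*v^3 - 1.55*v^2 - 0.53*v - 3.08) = 3.81*v^3 - 7.29*v^2 - 3.3*v + 0.55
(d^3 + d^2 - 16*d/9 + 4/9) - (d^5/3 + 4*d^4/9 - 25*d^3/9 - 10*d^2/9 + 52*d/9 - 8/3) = -d^5/3 - 4*d^4/9 + 34*d^3/9 + 19*d^2/9 - 68*d/9 + 28/9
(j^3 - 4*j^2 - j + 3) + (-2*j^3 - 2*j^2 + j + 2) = -j^3 - 6*j^2 + 5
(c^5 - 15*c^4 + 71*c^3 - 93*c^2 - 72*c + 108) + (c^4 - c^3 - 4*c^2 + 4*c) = c^5 - 14*c^4 + 70*c^3 - 97*c^2 - 68*c + 108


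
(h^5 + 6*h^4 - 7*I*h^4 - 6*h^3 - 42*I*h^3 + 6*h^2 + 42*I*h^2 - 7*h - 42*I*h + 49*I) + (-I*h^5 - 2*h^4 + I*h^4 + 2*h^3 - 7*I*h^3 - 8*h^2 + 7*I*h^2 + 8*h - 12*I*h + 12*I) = h^5 - I*h^5 + 4*h^4 - 6*I*h^4 - 4*h^3 - 49*I*h^3 - 2*h^2 + 49*I*h^2 + h - 54*I*h + 61*I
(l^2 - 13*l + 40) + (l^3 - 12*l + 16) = l^3 + l^2 - 25*l + 56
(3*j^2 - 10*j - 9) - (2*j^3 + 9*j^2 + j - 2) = -2*j^3 - 6*j^2 - 11*j - 7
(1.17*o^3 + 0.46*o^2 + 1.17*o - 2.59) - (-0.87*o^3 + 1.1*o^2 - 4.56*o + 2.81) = 2.04*o^3 - 0.64*o^2 + 5.73*o - 5.4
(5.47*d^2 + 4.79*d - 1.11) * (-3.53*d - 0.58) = -19.3091*d^3 - 20.0813*d^2 + 1.1401*d + 0.6438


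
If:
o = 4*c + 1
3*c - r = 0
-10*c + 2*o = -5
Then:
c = 7/2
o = 15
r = 21/2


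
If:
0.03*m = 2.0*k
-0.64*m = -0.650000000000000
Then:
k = 0.02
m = 1.02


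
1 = 1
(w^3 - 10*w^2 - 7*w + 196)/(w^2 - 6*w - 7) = (w^2 - 3*w - 28)/(w + 1)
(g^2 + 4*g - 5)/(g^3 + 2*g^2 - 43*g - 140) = (g - 1)/(g^2 - 3*g - 28)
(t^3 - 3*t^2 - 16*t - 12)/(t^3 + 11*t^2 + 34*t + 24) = (t^2 - 4*t - 12)/(t^2 + 10*t + 24)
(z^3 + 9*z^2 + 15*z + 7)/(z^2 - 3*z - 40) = (z^3 + 9*z^2 + 15*z + 7)/(z^2 - 3*z - 40)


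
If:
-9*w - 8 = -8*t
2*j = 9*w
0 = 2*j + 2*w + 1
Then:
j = -9/22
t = 79/88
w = -1/11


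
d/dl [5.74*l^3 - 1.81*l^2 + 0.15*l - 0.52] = 17.22*l^2 - 3.62*l + 0.15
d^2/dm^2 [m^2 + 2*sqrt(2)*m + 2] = 2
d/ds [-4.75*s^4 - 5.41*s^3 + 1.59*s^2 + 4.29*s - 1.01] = -19.0*s^3 - 16.23*s^2 + 3.18*s + 4.29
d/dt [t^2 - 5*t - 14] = 2*t - 5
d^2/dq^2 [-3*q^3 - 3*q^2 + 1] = -18*q - 6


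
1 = 1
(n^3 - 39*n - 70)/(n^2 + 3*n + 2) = (n^2 - 2*n - 35)/(n + 1)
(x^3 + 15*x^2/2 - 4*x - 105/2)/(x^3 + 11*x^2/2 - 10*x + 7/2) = (2*x^2 + x - 15)/(2*x^2 - 3*x + 1)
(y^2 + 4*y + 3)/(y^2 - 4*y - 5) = (y + 3)/(y - 5)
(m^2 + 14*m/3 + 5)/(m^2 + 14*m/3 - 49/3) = (3*m^2 + 14*m + 15)/(3*m^2 + 14*m - 49)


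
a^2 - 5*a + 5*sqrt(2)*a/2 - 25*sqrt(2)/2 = (a - 5)*(a + 5*sqrt(2)/2)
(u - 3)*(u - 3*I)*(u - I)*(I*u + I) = I*u^4 + 4*u^3 - 2*I*u^3 - 8*u^2 - 6*I*u^2 - 12*u + 6*I*u + 9*I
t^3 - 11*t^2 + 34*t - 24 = (t - 6)*(t - 4)*(t - 1)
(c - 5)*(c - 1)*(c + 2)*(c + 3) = c^4 - c^3 - 19*c^2 - 11*c + 30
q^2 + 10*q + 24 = (q + 4)*(q + 6)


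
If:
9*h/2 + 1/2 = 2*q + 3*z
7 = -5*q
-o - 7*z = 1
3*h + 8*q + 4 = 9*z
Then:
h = -57/35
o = 42/5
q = -7/5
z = -47/35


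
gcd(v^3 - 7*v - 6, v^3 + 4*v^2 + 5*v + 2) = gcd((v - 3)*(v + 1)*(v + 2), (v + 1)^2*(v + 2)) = v^2 + 3*v + 2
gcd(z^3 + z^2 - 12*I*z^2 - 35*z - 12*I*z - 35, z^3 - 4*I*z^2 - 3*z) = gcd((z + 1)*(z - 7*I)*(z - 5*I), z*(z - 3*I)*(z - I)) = 1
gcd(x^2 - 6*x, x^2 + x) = x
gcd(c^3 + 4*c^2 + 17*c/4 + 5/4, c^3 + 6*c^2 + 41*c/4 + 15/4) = c^2 + 3*c + 5/4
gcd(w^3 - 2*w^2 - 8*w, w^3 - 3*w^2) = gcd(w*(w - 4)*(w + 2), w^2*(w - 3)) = w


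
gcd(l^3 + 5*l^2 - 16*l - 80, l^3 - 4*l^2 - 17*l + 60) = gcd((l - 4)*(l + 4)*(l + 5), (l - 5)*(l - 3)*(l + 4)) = l + 4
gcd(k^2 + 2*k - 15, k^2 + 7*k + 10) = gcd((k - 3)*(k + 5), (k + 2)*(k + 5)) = k + 5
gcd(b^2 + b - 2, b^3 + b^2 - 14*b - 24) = b + 2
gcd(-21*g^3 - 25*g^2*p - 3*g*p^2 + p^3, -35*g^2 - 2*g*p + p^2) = -7*g + p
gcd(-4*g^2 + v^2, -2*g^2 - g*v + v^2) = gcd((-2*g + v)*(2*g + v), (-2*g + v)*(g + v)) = -2*g + v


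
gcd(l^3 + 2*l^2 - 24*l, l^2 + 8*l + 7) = 1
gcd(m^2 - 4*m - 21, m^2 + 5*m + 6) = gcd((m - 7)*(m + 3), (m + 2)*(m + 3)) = m + 3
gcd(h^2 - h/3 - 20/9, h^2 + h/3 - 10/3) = h - 5/3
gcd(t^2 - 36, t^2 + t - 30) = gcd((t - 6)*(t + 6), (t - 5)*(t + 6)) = t + 6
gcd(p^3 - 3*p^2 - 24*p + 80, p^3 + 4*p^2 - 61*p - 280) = p + 5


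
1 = 1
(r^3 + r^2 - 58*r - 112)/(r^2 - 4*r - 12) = (r^2 - r - 56)/(r - 6)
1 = 1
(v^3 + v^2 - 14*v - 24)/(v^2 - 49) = (v^3 + v^2 - 14*v - 24)/(v^2 - 49)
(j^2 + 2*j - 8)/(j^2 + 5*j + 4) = (j - 2)/(j + 1)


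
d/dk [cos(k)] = -sin(k)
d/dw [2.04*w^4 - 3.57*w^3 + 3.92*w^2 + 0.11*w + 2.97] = 8.16*w^3 - 10.71*w^2 + 7.84*w + 0.11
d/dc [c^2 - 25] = 2*c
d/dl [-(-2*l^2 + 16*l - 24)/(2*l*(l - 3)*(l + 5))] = (-l^4 + 16*l^3 - 35*l^2 - 48*l + 180)/(l^2*(l^4 + 4*l^3 - 26*l^2 - 60*l + 225))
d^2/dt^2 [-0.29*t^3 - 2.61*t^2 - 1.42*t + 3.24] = -1.74*t - 5.22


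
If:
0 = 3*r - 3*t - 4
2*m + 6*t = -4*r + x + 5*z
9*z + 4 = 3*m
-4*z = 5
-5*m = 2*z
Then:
No Solution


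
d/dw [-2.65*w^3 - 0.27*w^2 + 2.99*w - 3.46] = -7.95*w^2 - 0.54*w + 2.99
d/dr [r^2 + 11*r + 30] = 2*r + 11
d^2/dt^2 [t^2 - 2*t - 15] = 2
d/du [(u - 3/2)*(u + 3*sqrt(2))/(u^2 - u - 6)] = (-6*sqrt(2)*u^2 + u^2 - 24*u + 18*sqrt(2)*u - 45*sqrt(2) + 18)/(2*(u^4 - 2*u^3 - 11*u^2 + 12*u + 36))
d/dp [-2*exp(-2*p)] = 4*exp(-2*p)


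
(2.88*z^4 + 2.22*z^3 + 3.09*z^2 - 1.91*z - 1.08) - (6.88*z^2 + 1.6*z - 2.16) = 2.88*z^4 + 2.22*z^3 - 3.79*z^2 - 3.51*z + 1.08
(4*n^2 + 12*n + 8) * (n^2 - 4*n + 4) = 4*n^4 - 4*n^3 - 24*n^2 + 16*n + 32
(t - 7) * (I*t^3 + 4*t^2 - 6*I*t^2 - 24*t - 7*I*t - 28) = I*t^4 + 4*t^3 - 13*I*t^3 - 52*t^2 + 35*I*t^2 + 140*t + 49*I*t + 196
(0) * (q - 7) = 0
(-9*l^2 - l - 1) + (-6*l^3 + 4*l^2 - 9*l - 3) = -6*l^3 - 5*l^2 - 10*l - 4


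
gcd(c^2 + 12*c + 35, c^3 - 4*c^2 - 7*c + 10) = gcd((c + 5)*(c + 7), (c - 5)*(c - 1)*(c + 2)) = 1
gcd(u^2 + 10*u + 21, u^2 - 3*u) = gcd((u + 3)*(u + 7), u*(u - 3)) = 1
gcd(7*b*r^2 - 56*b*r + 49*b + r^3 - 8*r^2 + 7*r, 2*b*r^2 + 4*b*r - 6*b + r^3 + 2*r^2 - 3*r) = r - 1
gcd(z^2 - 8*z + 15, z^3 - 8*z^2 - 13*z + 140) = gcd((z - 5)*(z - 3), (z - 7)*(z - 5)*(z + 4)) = z - 5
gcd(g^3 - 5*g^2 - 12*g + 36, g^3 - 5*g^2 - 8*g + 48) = g + 3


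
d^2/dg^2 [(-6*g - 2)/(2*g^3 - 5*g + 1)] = 4*(-(3*g + 1)*(6*g^2 - 5)^2 + 3*(6*g^2 + 2*g*(3*g + 1) - 5)*(2*g^3 - 5*g + 1))/(2*g^3 - 5*g + 1)^3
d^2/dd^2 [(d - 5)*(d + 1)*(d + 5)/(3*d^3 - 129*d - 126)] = 2*(d^3 + 51*d^2 + 75*d + 689)/(3*(d^6 - 3*d^5 - 123*d^4 + 251*d^3 + 5166*d^2 - 5292*d - 74088))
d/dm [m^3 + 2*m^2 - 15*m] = 3*m^2 + 4*m - 15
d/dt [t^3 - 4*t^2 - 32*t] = 3*t^2 - 8*t - 32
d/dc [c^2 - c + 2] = 2*c - 1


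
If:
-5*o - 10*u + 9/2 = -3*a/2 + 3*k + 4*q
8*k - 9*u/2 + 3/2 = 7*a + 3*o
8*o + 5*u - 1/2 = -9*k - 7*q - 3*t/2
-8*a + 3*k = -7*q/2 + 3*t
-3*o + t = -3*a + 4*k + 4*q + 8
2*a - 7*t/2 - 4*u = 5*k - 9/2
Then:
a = 207768/19769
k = 128775/39538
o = -445112/19769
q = 371745/19769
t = -55958/19769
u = 94603/19769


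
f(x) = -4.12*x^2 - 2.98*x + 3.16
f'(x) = -8.24*x - 2.98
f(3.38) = -53.98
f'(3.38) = -30.83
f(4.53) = -94.89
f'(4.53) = -40.31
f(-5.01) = -85.32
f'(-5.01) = 38.30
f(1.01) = -4.05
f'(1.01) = -11.30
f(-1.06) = 1.69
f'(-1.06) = 5.75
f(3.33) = -52.45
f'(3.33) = -30.42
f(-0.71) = 3.20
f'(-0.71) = 2.87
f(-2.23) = -10.68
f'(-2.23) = 15.40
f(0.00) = 3.16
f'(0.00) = -2.98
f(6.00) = -163.04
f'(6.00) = -52.42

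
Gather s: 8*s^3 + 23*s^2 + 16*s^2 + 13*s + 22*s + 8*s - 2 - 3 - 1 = 8*s^3 + 39*s^2 + 43*s - 6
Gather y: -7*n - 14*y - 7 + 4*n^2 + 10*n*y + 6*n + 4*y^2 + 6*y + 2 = 4*n^2 - n + 4*y^2 + y*(10*n - 8) - 5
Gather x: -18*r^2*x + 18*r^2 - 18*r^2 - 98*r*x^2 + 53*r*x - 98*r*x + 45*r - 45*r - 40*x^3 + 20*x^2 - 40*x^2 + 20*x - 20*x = -40*x^3 + x^2*(-98*r - 20) + x*(-18*r^2 - 45*r)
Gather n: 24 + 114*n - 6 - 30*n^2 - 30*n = -30*n^2 + 84*n + 18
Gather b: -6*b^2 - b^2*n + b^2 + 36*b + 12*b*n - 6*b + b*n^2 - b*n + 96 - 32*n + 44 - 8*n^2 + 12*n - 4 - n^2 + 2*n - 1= b^2*(-n - 5) + b*(n^2 + 11*n + 30) - 9*n^2 - 18*n + 135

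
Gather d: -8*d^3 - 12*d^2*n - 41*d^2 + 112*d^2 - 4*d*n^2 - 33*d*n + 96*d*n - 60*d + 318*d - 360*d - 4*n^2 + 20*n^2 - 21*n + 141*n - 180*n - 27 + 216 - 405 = -8*d^3 + d^2*(71 - 12*n) + d*(-4*n^2 + 63*n - 102) + 16*n^2 - 60*n - 216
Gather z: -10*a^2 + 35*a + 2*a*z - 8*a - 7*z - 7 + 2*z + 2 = -10*a^2 + 27*a + z*(2*a - 5) - 5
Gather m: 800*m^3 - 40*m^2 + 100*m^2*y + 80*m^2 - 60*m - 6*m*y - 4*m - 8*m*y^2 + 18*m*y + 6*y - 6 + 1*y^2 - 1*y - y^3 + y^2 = 800*m^3 + m^2*(100*y + 40) + m*(-8*y^2 + 12*y - 64) - y^3 + 2*y^2 + 5*y - 6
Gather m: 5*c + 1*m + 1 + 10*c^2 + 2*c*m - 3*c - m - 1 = 10*c^2 + 2*c*m + 2*c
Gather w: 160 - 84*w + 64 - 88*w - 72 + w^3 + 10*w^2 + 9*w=w^3 + 10*w^2 - 163*w + 152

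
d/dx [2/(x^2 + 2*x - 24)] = 4*(-x - 1)/(x^2 + 2*x - 24)^2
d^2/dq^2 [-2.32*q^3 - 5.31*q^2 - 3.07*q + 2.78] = -13.92*q - 10.62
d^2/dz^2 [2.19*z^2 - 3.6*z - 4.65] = 4.38000000000000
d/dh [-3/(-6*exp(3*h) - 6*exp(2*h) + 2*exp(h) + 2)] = 3*(-9*exp(2*h) - 6*exp(h) + 1)*exp(h)/(2*(3*exp(3*h) + 3*exp(2*h) - exp(h) - 1)^2)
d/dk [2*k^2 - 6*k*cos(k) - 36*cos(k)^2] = 6*k*sin(k) + 4*k + 36*sin(2*k) - 6*cos(k)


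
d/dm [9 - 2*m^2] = -4*m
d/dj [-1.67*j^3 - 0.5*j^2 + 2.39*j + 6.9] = -5.01*j^2 - 1.0*j + 2.39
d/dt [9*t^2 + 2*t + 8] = 18*t + 2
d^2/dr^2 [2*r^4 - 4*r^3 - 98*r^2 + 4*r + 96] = 24*r^2 - 24*r - 196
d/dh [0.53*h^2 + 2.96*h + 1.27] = 1.06*h + 2.96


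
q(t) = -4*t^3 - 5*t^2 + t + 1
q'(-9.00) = -881.00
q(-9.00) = 2503.00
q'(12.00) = -1847.00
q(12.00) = -7619.00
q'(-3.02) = -78.24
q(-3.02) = 62.55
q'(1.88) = -60.21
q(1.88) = -41.37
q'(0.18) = -1.19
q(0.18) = 0.99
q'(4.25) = -258.25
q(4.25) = -392.12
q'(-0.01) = 1.10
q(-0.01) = 0.99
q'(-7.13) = -537.74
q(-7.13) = 1189.55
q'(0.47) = -6.35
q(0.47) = -0.05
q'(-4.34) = -181.63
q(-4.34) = 229.47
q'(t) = -12*t^2 - 10*t + 1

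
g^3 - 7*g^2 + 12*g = g*(g - 4)*(g - 3)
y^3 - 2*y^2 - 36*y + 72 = (y - 6)*(y - 2)*(y + 6)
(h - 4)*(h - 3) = h^2 - 7*h + 12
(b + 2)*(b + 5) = b^2 + 7*b + 10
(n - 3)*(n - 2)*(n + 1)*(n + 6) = n^4 + 2*n^3 - 23*n^2 + 12*n + 36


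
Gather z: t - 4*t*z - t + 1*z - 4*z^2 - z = -4*t*z - 4*z^2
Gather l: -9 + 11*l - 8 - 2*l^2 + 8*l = -2*l^2 + 19*l - 17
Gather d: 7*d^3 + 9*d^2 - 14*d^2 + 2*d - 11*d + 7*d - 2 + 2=7*d^3 - 5*d^2 - 2*d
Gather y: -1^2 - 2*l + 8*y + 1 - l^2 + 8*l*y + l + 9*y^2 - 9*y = -l^2 - l + 9*y^2 + y*(8*l - 1)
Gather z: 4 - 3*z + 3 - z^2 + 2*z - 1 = -z^2 - z + 6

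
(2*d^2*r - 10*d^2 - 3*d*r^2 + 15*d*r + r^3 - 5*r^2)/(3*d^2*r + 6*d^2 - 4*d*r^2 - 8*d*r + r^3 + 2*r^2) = (-2*d*r + 10*d + r^2 - 5*r)/(-3*d*r - 6*d + r^2 + 2*r)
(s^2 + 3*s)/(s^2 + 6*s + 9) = s/(s + 3)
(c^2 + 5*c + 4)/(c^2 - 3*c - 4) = (c + 4)/(c - 4)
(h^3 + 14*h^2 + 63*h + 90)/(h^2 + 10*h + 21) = (h^2 + 11*h + 30)/(h + 7)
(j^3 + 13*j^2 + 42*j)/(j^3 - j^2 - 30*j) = (j^2 + 13*j + 42)/(j^2 - j - 30)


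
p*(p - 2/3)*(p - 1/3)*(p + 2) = p^4 + p^3 - 16*p^2/9 + 4*p/9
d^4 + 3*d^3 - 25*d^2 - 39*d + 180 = (d - 3)^2*(d + 4)*(d + 5)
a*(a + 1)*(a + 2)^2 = a^4 + 5*a^3 + 8*a^2 + 4*a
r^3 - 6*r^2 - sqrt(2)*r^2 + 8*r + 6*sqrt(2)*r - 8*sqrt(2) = (r - 4)*(r - 2)*(r - sqrt(2))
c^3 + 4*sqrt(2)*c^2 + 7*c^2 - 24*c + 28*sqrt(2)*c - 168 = (c + 7)*(c - 2*sqrt(2))*(c + 6*sqrt(2))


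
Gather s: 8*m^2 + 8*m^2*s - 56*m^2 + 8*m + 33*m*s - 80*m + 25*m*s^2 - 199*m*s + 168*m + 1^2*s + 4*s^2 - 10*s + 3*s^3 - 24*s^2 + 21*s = -48*m^2 + 96*m + 3*s^3 + s^2*(25*m - 20) + s*(8*m^2 - 166*m + 12)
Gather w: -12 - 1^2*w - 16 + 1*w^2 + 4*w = w^2 + 3*w - 28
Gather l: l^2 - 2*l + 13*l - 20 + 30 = l^2 + 11*l + 10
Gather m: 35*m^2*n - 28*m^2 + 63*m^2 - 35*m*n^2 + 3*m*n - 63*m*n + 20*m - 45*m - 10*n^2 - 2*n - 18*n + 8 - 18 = m^2*(35*n + 35) + m*(-35*n^2 - 60*n - 25) - 10*n^2 - 20*n - 10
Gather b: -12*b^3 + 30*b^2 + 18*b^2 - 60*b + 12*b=-12*b^3 + 48*b^2 - 48*b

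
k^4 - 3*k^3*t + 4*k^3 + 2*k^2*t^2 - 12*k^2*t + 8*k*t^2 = k*(k + 4)*(k - 2*t)*(k - t)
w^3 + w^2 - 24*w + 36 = (w - 3)*(w - 2)*(w + 6)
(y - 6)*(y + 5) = y^2 - y - 30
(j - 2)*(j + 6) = j^2 + 4*j - 12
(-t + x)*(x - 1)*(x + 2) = -t*x^2 - t*x + 2*t + x^3 + x^2 - 2*x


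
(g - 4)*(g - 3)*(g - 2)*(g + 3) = g^4 - 6*g^3 - g^2 + 54*g - 72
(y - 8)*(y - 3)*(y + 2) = y^3 - 9*y^2 + 2*y + 48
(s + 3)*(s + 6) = s^2 + 9*s + 18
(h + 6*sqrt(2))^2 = h^2 + 12*sqrt(2)*h + 72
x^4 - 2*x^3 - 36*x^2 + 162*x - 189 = (x - 3)^3*(x + 7)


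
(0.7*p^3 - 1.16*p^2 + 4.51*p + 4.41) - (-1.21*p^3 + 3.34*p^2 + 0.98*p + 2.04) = 1.91*p^3 - 4.5*p^2 + 3.53*p + 2.37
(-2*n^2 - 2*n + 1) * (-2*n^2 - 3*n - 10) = 4*n^4 + 10*n^3 + 24*n^2 + 17*n - 10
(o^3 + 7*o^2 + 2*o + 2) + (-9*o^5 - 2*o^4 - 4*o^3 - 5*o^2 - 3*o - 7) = -9*o^5 - 2*o^4 - 3*o^3 + 2*o^2 - o - 5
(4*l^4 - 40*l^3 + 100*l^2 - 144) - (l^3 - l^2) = 4*l^4 - 41*l^3 + 101*l^2 - 144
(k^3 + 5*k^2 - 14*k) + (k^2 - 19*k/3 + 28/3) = k^3 + 6*k^2 - 61*k/3 + 28/3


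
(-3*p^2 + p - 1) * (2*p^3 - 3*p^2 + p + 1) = -6*p^5 + 11*p^4 - 8*p^3 + p^2 - 1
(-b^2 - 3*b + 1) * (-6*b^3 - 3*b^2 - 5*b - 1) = 6*b^5 + 21*b^4 + 8*b^3 + 13*b^2 - 2*b - 1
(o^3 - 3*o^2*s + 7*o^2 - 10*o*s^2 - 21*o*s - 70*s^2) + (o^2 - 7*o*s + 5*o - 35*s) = o^3 - 3*o^2*s + 8*o^2 - 10*o*s^2 - 28*o*s + 5*o - 70*s^2 - 35*s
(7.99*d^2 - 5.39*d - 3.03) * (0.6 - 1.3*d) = -10.387*d^3 + 11.801*d^2 + 0.705000000000001*d - 1.818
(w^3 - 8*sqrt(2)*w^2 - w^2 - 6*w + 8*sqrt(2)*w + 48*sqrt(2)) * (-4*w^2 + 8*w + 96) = -4*w^5 + 12*w^4 + 32*sqrt(2)*w^4 - 96*sqrt(2)*w^3 + 112*w^3 - 896*sqrt(2)*w^2 - 144*w^2 - 576*w + 1152*sqrt(2)*w + 4608*sqrt(2)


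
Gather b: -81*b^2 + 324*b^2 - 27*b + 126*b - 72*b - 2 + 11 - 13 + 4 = 243*b^2 + 27*b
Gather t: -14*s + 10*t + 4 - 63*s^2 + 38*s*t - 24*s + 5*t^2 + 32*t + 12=-63*s^2 - 38*s + 5*t^2 + t*(38*s + 42) + 16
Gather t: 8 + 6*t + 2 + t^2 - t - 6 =t^2 + 5*t + 4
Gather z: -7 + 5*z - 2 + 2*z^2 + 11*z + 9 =2*z^2 + 16*z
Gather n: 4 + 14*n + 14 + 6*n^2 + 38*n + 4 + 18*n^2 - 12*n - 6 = 24*n^2 + 40*n + 16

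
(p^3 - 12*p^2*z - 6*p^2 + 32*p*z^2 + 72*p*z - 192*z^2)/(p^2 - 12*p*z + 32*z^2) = p - 6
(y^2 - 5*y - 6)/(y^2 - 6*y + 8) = (y^2 - 5*y - 6)/(y^2 - 6*y + 8)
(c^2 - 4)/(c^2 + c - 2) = (c - 2)/(c - 1)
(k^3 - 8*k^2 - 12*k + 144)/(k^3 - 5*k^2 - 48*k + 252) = (k + 4)/(k + 7)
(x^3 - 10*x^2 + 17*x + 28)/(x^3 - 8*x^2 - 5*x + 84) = (x + 1)/(x + 3)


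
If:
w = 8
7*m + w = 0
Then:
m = -8/7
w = 8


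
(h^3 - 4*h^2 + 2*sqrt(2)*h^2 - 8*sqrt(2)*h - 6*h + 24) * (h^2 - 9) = h^5 - 4*h^4 + 2*sqrt(2)*h^4 - 15*h^3 - 8*sqrt(2)*h^3 - 18*sqrt(2)*h^2 + 60*h^2 + 54*h + 72*sqrt(2)*h - 216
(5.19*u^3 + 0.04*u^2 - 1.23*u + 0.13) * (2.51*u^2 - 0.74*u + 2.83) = 13.0269*u^5 - 3.7402*u^4 + 11.5708*u^3 + 1.3497*u^2 - 3.5771*u + 0.3679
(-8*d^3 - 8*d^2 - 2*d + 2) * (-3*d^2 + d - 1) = 24*d^5 + 16*d^4 + 6*d^3 + 4*d - 2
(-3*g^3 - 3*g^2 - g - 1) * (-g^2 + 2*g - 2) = 3*g^5 - 3*g^4 + g^3 + 5*g^2 + 2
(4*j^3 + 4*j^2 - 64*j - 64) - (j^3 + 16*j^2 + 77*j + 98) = 3*j^3 - 12*j^2 - 141*j - 162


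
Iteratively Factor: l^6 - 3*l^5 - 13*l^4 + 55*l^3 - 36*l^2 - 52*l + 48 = (l - 1)*(l^5 - 2*l^4 - 15*l^3 + 40*l^2 + 4*l - 48) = (l - 1)*(l + 4)*(l^4 - 6*l^3 + 9*l^2 + 4*l - 12) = (l - 2)*(l - 1)*(l + 4)*(l^3 - 4*l^2 + l + 6) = (l - 3)*(l - 2)*(l - 1)*(l + 4)*(l^2 - l - 2) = (l - 3)*(l - 2)*(l - 1)*(l + 1)*(l + 4)*(l - 2)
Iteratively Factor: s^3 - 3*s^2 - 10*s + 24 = (s + 3)*(s^2 - 6*s + 8) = (s - 4)*(s + 3)*(s - 2)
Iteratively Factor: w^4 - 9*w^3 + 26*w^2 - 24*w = (w - 3)*(w^3 - 6*w^2 + 8*w) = w*(w - 3)*(w^2 - 6*w + 8) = w*(w - 3)*(w - 2)*(w - 4)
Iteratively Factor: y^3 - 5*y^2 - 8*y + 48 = (y - 4)*(y^2 - y - 12) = (y - 4)^2*(y + 3)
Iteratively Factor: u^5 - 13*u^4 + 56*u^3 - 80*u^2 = (u - 4)*(u^4 - 9*u^3 + 20*u^2) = (u - 5)*(u - 4)*(u^3 - 4*u^2) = (u - 5)*(u - 4)^2*(u^2) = u*(u - 5)*(u - 4)^2*(u)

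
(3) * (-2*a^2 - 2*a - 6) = -6*a^2 - 6*a - 18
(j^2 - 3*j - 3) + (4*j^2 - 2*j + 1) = 5*j^2 - 5*j - 2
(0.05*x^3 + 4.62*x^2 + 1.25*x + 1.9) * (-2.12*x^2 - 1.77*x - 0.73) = -0.106*x^5 - 9.8829*x^4 - 10.8639*x^3 - 9.6131*x^2 - 4.2755*x - 1.387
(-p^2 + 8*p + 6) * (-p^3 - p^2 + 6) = p^5 - 7*p^4 - 14*p^3 - 12*p^2 + 48*p + 36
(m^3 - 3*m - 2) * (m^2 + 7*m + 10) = m^5 + 7*m^4 + 7*m^3 - 23*m^2 - 44*m - 20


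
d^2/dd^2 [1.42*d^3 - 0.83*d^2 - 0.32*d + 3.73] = 8.52*d - 1.66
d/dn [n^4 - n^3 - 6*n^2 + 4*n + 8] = 4*n^3 - 3*n^2 - 12*n + 4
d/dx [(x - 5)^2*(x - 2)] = 3*(x - 5)*(x - 3)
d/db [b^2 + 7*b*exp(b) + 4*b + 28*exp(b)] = 7*b*exp(b) + 2*b + 35*exp(b) + 4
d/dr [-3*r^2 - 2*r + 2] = -6*r - 2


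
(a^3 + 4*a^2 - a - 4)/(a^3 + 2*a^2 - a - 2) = (a + 4)/(a + 2)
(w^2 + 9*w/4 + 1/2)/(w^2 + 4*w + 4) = (w + 1/4)/(w + 2)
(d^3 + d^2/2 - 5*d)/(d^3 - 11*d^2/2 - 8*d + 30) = d/(d - 6)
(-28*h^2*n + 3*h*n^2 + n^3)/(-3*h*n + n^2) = (28*h^2 - 3*h*n - n^2)/(3*h - n)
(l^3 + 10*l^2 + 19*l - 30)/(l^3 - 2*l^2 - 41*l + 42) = (l + 5)/(l - 7)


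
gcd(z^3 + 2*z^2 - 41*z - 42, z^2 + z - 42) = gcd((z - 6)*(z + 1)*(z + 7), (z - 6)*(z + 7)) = z^2 + z - 42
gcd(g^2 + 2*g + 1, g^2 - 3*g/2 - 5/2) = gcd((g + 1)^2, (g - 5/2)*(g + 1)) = g + 1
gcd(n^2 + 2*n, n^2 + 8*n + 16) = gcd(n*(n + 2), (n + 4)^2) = 1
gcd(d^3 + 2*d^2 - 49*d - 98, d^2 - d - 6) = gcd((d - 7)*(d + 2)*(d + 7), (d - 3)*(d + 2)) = d + 2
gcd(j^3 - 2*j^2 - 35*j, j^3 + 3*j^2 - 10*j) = j^2 + 5*j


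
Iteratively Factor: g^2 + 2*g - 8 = (g - 2)*(g + 4)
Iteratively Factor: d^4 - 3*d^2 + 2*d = (d + 2)*(d^3 - 2*d^2 + d) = (d - 1)*(d + 2)*(d^2 - d) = (d - 1)^2*(d + 2)*(d)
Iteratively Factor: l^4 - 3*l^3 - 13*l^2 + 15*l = (l)*(l^3 - 3*l^2 - 13*l + 15) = l*(l - 1)*(l^2 - 2*l - 15) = l*(l - 1)*(l + 3)*(l - 5)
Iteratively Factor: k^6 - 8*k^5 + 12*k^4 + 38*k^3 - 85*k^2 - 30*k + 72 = (k - 4)*(k^5 - 4*k^4 - 4*k^3 + 22*k^2 + 3*k - 18) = (k - 4)*(k + 1)*(k^4 - 5*k^3 + k^2 + 21*k - 18) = (k - 4)*(k + 1)*(k + 2)*(k^3 - 7*k^2 + 15*k - 9) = (k - 4)*(k - 3)*(k + 1)*(k + 2)*(k^2 - 4*k + 3) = (k - 4)*(k - 3)*(k - 1)*(k + 1)*(k + 2)*(k - 3)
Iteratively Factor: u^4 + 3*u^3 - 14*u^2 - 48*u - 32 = (u + 2)*(u^3 + u^2 - 16*u - 16) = (u - 4)*(u + 2)*(u^2 + 5*u + 4) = (u - 4)*(u + 2)*(u + 4)*(u + 1)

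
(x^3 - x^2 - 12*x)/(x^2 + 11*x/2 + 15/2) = 2*x*(x - 4)/(2*x + 5)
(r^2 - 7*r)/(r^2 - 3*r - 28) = r/(r + 4)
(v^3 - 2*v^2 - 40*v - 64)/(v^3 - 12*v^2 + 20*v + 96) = (v + 4)/(v - 6)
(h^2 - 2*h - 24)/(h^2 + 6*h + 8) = (h - 6)/(h + 2)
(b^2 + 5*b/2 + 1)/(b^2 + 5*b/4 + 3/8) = 4*(b + 2)/(4*b + 3)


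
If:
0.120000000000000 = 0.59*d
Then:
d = 0.20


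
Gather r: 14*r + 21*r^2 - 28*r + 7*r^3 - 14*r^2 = 7*r^3 + 7*r^2 - 14*r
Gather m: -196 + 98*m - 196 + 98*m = 196*m - 392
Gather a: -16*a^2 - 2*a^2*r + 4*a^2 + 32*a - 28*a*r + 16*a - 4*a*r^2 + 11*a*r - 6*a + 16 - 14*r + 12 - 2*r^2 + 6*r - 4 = a^2*(-2*r - 12) + a*(-4*r^2 - 17*r + 42) - 2*r^2 - 8*r + 24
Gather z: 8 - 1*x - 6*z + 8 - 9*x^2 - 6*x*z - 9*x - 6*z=-9*x^2 - 10*x + z*(-6*x - 12) + 16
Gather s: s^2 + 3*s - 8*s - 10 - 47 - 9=s^2 - 5*s - 66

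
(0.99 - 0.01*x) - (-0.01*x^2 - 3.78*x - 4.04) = 0.01*x^2 + 3.77*x + 5.03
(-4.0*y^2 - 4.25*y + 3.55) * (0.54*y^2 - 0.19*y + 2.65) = -2.16*y^4 - 1.535*y^3 - 7.8755*y^2 - 11.937*y + 9.4075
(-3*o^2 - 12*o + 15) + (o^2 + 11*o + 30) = -2*o^2 - o + 45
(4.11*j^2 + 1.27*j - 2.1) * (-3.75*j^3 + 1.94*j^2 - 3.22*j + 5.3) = -15.4125*j^5 + 3.2109*j^4 - 2.8954*j^3 + 13.6196*j^2 + 13.493*j - 11.13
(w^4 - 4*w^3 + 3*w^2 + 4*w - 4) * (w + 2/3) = w^5 - 10*w^4/3 + w^3/3 + 6*w^2 - 4*w/3 - 8/3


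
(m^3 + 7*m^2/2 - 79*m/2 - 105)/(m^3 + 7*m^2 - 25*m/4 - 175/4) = 2*(m - 6)/(2*m - 5)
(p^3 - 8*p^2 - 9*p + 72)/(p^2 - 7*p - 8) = (p^2 - 9)/(p + 1)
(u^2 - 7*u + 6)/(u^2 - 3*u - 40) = (-u^2 + 7*u - 6)/(-u^2 + 3*u + 40)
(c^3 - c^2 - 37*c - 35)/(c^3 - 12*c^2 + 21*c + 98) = (c^2 + 6*c + 5)/(c^2 - 5*c - 14)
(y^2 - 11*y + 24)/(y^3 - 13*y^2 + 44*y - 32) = (y - 3)/(y^2 - 5*y + 4)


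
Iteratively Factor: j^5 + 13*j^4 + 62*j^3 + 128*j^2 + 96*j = (j + 4)*(j^4 + 9*j^3 + 26*j^2 + 24*j) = (j + 2)*(j + 4)*(j^3 + 7*j^2 + 12*j) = j*(j + 2)*(j + 4)*(j^2 + 7*j + 12) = j*(j + 2)*(j + 4)^2*(j + 3)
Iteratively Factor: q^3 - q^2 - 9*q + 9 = (q + 3)*(q^2 - 4*q + 3) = (q - 1)*(q + 3)*(q - 3)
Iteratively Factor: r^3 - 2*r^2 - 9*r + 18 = (r - 3)*(r^2 + r - 6) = (r - 3)*(r - 2)*(r + 3)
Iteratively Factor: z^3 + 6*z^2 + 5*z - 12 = (z + 4)*(z^2 + 2*z - 3) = (z - 1)*(z + 4)*(z + 3)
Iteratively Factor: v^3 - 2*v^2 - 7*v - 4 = (v + 1)*(v^2 - 3*v - 4) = (v + 1)^2*(v - 4)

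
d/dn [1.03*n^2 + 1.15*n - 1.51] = 2.06*n + 1.15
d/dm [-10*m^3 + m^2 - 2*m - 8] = -30*m^2 + 2*m - 2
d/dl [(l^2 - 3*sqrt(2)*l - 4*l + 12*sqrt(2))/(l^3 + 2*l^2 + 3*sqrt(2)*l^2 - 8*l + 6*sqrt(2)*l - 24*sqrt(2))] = (-l^4 + 8*l^3 + 6*sqrt(2)*l^3 - 12*sqrt(2)*l^2 + 18*l^2 - 144*l - 96*sqrt(2)*l + 192*sqrt(2))/(l^6 + 4*l^5 + 6*sqrt(2)*l^5 + 6*l^4 + 24*sqrt(2)*l^4 - 72*sqrt(2)*l^3 + 40*l^3 - 192*sqrt(2)*l^2 - 152*l^2 - 576*l + 384*sqrt(2)*l + 1152)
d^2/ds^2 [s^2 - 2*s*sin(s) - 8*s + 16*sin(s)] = 2*s*sin(s) - 16*sin(s) - 4*cos(s) + 2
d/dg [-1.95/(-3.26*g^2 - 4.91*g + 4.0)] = (-12.714*g - 9.5745)/(3.26*g^2 + 4.91*g - 4.0)^2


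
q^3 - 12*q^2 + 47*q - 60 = (q - 5)*(q - 4)*(q - 3)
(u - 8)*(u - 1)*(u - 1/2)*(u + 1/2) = u^4 - 9*u^3 + 31*u^2/4 + 9*u/4 - 2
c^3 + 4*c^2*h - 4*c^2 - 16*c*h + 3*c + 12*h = (c - 3)*(c - 1)*(c + 4*h)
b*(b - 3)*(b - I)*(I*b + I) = I*b^4 + b^3 - 2*I*b^3 - 2*b^2 - 3*I*b^2 - 3*b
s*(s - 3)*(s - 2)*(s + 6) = s^4 + s^3 - 24*s^2 + 36*s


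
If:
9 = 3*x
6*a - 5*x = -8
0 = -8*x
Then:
No Solution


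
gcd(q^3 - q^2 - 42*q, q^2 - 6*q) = q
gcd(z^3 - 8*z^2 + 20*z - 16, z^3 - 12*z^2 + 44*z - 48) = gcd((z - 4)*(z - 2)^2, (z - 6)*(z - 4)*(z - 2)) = z^2 - 6*z + 8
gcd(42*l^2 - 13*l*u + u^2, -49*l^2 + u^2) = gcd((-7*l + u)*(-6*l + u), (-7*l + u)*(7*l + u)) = -7*l + u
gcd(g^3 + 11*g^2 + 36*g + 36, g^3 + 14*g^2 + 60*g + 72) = g^2 + 8*g + 12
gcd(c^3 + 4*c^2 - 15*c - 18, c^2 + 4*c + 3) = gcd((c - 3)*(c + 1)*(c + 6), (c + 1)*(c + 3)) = c + 1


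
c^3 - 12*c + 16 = (c - 2)^2*(c + 4)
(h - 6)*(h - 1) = h^2 - 7*h + 6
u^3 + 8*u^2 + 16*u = u*(u + 4)^2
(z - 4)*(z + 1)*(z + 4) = z^3 + z^2 - 16*z - 16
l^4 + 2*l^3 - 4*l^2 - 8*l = l*(l - 2)*(l + 2)^2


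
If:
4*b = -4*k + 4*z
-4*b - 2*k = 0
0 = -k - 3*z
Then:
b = 0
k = 0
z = 0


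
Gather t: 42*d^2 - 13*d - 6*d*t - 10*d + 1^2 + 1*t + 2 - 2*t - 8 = 42*d^2 - 23*d + t*(-6*d - 1) - 5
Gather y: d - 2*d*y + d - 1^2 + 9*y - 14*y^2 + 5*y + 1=2*d - 14*y^2 + y*(14 - 2*d)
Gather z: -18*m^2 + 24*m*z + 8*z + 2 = -18*m^2 + z*(24*m + 8) + 2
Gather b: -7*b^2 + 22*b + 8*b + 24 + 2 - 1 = -7*b^2 + 30*b + 25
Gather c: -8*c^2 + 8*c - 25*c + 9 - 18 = -8*c^2 - 17*c - 9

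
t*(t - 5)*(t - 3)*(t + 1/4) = t^4 - 31*t^3/4 + 13*t^2 + 15*t/4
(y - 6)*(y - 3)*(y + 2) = y^3 - 7*y^2 + 36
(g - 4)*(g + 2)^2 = g^3 - 12*g - 16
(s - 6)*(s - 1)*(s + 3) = s^3 - 4*s^2 - 15*s + 18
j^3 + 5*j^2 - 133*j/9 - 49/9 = (j - 7/3)*(j + 1/3)*(j + 7)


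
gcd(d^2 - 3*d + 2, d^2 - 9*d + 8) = d - 1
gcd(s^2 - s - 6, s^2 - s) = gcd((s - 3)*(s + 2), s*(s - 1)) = 1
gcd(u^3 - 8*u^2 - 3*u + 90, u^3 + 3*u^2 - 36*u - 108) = u^2 - 3*u - 18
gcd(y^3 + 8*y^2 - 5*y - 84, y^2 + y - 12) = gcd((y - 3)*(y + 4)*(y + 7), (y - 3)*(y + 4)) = y^2 + y - 12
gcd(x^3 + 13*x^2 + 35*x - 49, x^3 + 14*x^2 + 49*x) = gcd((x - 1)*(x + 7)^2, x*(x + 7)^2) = x^2 + 14*x + 49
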